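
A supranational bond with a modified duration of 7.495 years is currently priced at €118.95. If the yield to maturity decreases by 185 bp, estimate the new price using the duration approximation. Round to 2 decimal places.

Duration approximation: ΔP/P ≈ -D_mod · Δy = -7.495 × (-0.0185) = +0.1386575.
New price ≈ 118.95 × (1 + 0.1386575) = 135.443309625.

€135.44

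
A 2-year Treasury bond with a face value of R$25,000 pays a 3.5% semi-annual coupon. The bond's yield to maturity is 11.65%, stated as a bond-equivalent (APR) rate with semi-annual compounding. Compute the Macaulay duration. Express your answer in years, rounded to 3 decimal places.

1.944 years

Periodic yield y = 0.05825. Discount each cash flow and weight by its period:
  t   CF        PV=CF/(1+0.05825)^t    t·PV
  1       437.50       413.4184       413.4184
  2       437.50       390.6623       781.3246
  3       437.50       369.1588     1,107.4764
  4    25,437.50    20,282.4922    81,129.9689
  Σ                 21,455.7317    83,432.1882
Price P = Σ PV = 21,455.7317.
Macaulay duration = Σ(t·PV) / P = 83,432.1882 / 21,455.7317 = 3.88857 half-year periods.
In years: 3.88857 / 2 = 1.94429 years.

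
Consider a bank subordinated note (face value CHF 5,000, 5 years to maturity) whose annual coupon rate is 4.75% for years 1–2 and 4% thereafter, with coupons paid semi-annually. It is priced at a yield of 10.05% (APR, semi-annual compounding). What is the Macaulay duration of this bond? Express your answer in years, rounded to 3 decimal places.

4.451 years

Periodic yield y = 0.05025. Discount each cash flow and weight by its period:
  t   CF        PV=CF/(1+0.05025)^t    t·PV
  1       118.75       113.0683       113.0683
  2       118.75       107.6585       215.3170
  3       118.75       102.5075       307.5224
  4       118.75        97.6029       390.4117
  5       100.00        78.2594       391.2970
  6       100.00        74.5150       447.0902
  7       100.00        70.9498       496.6486
  8       100.00        67.5552       540.4412
  9       100.00        64.3229       578.9063
  10    5,100.00     3,123.5127    31,235.1268
  Σ                  3,899.9522    34,715.8296
Price P = Σ PV = 3,899.9522.
Macaulay duration = Σ(t·PV) / P = 34,715.8296 / 3,899.9522 = 8.90160 half-year periods.
In years: 8.90160 / 2 = 4.45080 years.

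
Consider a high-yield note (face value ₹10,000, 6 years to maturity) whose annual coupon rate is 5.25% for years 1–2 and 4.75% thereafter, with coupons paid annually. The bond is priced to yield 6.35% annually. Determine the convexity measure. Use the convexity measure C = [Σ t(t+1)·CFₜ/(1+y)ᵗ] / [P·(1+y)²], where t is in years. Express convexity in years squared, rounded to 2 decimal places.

With y = 0.0635:
  t   CF        PV=CF/(1+0.0635)^t    t·PV        t(t+1)·PV
  1       525.00       493.6530       493.6530         987.3061
  2       525.00       464.1777       928.3555       2,785.0665
  3       475.00       394.8945     1,184.6836       4,738.7345
  4       475.00       371.3160     1,485.2639       7,426.3195
  5       475.00       349.1453     1,745.7263      10,474.3575
  6    10,475.00     7,239.8416    43,439.0498     304,073.3485
  Σ                  9,313.0282    49,276.7321     330,485.1324
P = 9,313.0282.
Convexity = Σ t(t+1)·PV / [P·(1+y)²] = 330,485.1324 / (9,313.0282 × 1.131032) = 31.37517.

31.38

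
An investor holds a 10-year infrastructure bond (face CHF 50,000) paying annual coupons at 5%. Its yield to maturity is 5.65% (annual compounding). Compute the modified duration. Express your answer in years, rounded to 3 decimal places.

Periodic yield y = 0.0565. First find Macaulay duration:
  t   CF        PV=CF/(1+0.0565)^t    t·PV
  1     2,500.00     2,366.3038     2,366.3038
  2     2,500.00     2,239.7575     4,479.5151
  3     2,500.00     2,119.9787     6,359.9362
  4     2,500.00     2,006.6055     8,026.4221
  5     2,500.00     1,899.2953     9,496.4767
  6     2,500.00     1,797.7239    10,786.3436
  7     2,500.00     1,701.5844    11,911.0909
  8     2,500.00     1,610.5863    12,884.6903
  9     2,500.00     1,524.4546    13,720.0914
  10   52,500.00    30,301.5113   303,015.1129
  Σ                 47,567.8015   383,045.9830
P = 47,567.8015; Macaulay duration = 383,045.9830 / 47,567.8015 = 8.05263 years.
Modified duration = D_Mac / (1 + y) = 8.05263 / 1.0565 = 7.62199 years.

7.622 years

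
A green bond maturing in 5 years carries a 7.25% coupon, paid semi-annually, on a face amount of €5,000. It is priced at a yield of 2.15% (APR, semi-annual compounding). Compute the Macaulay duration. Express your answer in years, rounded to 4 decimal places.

Periodic yield y = 0.01075. Discount each cash flow and weight by its period:
  t   CF        PV=CF/(1+0.01075)^t    t·PV
  1       181.25       179.3223       179.3223
  2       181.25       177.4151       354.8301
  3       181.25       175.5281       526.5844
  4       181.25       173.6613       694.6451
  5       181.25       171.8143       859.0714
  6       181.25       169.9869     1,019.9215
  7       181.25       168.1790     1,177.2530
  8       181.25       166.3903     1,331.1224
  9       181.25       164.6206     1,481.5857
  10    5,181.25     4,655.8293    46,558.2929
  Σ                  6,202.7472    54,182.6290
Price P = Σ PV = 6,202.7472.
Macaulay duration = Σ(t·PV) / P = 54,182.6290 / 6,202.7472 = 8.73526 half-year periods.
In years: 8.73526 / 2 = 4.36763 years.

4.3676 years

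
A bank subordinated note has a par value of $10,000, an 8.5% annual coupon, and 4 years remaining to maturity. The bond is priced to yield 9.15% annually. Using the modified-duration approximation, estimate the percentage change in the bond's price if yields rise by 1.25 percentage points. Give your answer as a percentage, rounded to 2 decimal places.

-4.06%

Periodic yield y = 0.0915. Modified duration first:
  t   CF        PV=CF/(1+0.0915)^t    t·PV
  1       850.00       778.7448       778.7448
  2       850.00       713.4630     1,426.9260
  3       850.00       653.6537     1,960.9610
  4    10,850.00     7,644.2482    30,576.9927
  Σ                  9,790.1097    34,743.6245
P = 9,790.1097; D_Mac = 3.54885 yrs; D_mod = 3.54885/(1+0.0915) = 3.25135 yrs.
ΔP/P ≈ -D_mod · Δy = -3.25135 × (+0.0125) = -0.040642 = -4.0642%.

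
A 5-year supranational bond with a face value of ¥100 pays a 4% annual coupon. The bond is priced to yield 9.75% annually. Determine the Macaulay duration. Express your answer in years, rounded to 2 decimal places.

Periodic yield y = 0.0975. Discount each cash flow and weight by its year:
  t   CF        PV=CF/(1+0.0975)^t    t·PV
  1         4.00         3.6446         3.6446
  2         4.00         3.3209         6.6417
  3         4.00         3.0258         9.0775
  4         4.00         2.7570        11.0281
  5       104.00        65.3147       326.5733
  Σ                     78.0630       356.9653
Price P = Σ PV = 78.0630.
Macaulay duration = Σ(t·PV) / P = 356.9653 / 78.0630 = 4.57278 years.

4.57 years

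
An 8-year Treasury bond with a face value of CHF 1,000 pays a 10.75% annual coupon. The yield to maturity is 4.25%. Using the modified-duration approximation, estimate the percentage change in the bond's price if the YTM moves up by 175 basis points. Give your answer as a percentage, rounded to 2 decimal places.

-10.31%

Periodic yield y = 0.0425. Modified duration first:
  t   CF        PV=CF/(1+0.0425)^t    t·PV
  1       107.50       103.1175       103.1175
  2       107.50        98.9137       197.8273
  3       107.50        94.8812       284.6437
  4       107.50        91.0132       364.0527
  5       107.50        87.3028       436.5140
  6       107.50        83.7437       502.4621
  7       107.50        80.3297       562.3077
  8     1,107.50       793.8441     6,350.7529
  Σ                  1,433.1458     8,801.6779
P = 1,433.1458; D_Mac = 6.14151 yrs; D_mod = 6.14151/(1+0.0425) = 5.89114 yrs.
ΔP/P ≈ -D_mod · Δy = -5.89114 × (+0.0175) = -0.103095 = -10.3095%.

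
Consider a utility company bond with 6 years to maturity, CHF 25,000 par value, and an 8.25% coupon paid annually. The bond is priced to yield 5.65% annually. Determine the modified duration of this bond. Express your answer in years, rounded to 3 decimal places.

4.765 years

Periodic yield y = 0.0565. First find Macaulay duration:
  t   CF        PV=CF/(1+0.0565)^t    t·PV
  1     2,062.50     1,952.2007     1,952.2007
  2     2,062.50     1,847.8000     3,695.5999
  3     2,062.50     1,748.9825     5,246.9474
  4     2,062.50     1,655.4496     6,621.7982
  5     2,062.50     1,566.9187     7,834.5933
  6    27,062.50    19,460.3616   116,762.1695
  Σ                 28,231.7129   142,113.3089
P = 28,231.7129; Macaulay duration = 142,113.3089 / 28,231.7129 = 5.03382 years.
Modified duration = D_Mac / (1 + y) = 5.03382 / 1.0565 = 4.76462 years.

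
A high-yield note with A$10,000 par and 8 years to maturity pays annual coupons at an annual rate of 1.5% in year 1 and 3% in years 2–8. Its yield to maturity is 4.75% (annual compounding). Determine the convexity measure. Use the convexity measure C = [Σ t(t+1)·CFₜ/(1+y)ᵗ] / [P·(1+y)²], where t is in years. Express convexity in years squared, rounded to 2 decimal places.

57.57

With y = 0.0475:
  t   CF        PV=CF/(1+0.0475)^t    t·PV        t(t+1)·PV
  1       150.00       143.1981       143.1981         286.3962
  2       300.00       273.4092       546.8185       1,640.4555
  3       300.00       261.0112       783.0336       3,132.1345
  4       300.00       249.1754       996.7015       4,983.5076
  5       300.00       237.8763     1,189.3813       7,136.2877
  6       300.00       227.0895     1,362.5370       9,537.7592
  7       300.00       216.7919     1,517.5432      12,140.3459
  8    10,300.00     7,105.6690    56,845.3518     511,608.1662
  Σ                  8,714.2206    63,384.5651     550,465.0528
P = 8,714.2206.
Convexity = Σ t(t+1)·PV / [P·(1+y)²] = 550,465.0528 / (8,714.2206 × 1.097256) = 57.56959.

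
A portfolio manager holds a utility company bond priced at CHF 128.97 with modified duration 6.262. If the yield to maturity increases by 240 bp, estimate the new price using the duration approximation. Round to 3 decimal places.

CHF 109.587

Duration approximation: ΔP/P ≈ -D_mod · Δy = -6.262 × (+0.024) = -0.150288.
New price ≈ 128.97 × (1 - 0.150288) = 109.58735664.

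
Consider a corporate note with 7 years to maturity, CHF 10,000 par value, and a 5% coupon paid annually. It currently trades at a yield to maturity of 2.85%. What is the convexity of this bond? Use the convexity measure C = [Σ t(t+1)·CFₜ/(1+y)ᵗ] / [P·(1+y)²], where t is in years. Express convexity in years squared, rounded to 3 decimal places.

44.325

With y = 0.0285:
  t   CF        PV=CF/(1+0.0285)^t    t·PV        t(t+1)·PV
  1       500.00       486.1449       486.1449         972.2897
  2       500.00       472.6737       945.3473       2,836.0420
  3       500.00       459.5758     1,378.7273       5,514.9091
  4       500.00       446.8408     1,787.3632       8,936.8160
  5       500.00       434.4587     2,172.2936      13,033.7618
  6       500.00       422.4198     2,534.5186      17,741.6300
  7    10,500.00     8,625.0024    60,375.0171     483,000.1369
  Σ                 11,347.1160    69,679.4120     532,035.5856
P = 11,347.1160.
Convexity = Σ t(t+1)·PV / [P·(1+y)²] = 532,035.5856 / (11,347.1160 × 1.057812) = 44.32478.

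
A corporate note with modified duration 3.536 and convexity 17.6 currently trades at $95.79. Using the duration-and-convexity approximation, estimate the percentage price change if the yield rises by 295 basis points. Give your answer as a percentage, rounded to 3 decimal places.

Duration effect: -D_mod·Δy = -3.536 × (+0.0295) = -0.104312
Convexity effect: ½·C·(Δy)² = 0.5 × 17.6 × (0.0295)² = +0.0076582
ΔP/P ≈ -0.104312 + 0.0076582 = -0.0966538
= -9.66538%.

-9.665%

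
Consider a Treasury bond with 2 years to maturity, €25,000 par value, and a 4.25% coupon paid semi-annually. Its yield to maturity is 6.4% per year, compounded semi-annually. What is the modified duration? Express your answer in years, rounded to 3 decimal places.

1.877 years

Periodic yield y = 0.032. First find Macaulay duration:
  t   CF        PV=CF/(1+0.032)^t    t·PV
  1       531.25       514.7771       514.7771
  2       531.25       498.8151       997.6301
  3       531.25       483.3479     1,450.0438
  4    25,531.25    22,508.8491    90,035.3963
  Σ                 24,005.7892    92,997.8473
P = 24,005.7892; Macaulay duration = 92,997.8473 / 24,005.7892 = 3.87398 half-year periods = 1.93699 years.
Modified duration = D_Mac / (1 + y) = 1.93699 / 1.032 = 1.87693 years.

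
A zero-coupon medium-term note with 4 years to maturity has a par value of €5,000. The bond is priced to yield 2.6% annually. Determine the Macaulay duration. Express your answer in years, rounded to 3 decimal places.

4.000 years

A zero-coupon bond has a single cash flow at maturity, so its Macaulay duration equals its maturity: 4 years.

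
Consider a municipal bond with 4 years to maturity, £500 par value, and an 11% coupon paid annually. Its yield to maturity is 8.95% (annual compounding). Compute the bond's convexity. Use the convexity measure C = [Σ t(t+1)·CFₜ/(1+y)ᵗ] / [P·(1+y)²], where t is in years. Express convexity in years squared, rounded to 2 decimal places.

With y = 0.0895:
  t   CF        PV=CF/(1+0.0895)^t    t·PV        t(t+1)·PV
  1        55.00        50.4819        50.4819         100.9637
  2        55.00        46.3349        92.6698         278.0094
  3        55.00        42.5286       127.5858         510.3431
  4       555.00       393.8982     1,575.5930       7,877.9649
  Σ                    533.2436     1,846.3304       8,767.2811
P = 533.2436.
Convexity = Σ t(t+1)·PV / [P·(1+y)²] = 8,767.2811 / (533.2436 × 1.187010) = 13.85112.

13.85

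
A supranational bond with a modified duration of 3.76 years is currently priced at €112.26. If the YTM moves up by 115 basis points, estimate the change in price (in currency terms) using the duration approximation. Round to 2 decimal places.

Duration approximation: ΔP/P ≈ -D_mod · Δy = -3.76 × (+0.0115) = -0.043240.
ΔP ≈ 112.26 × (-0.043240) = -4.8541224.

-€4.85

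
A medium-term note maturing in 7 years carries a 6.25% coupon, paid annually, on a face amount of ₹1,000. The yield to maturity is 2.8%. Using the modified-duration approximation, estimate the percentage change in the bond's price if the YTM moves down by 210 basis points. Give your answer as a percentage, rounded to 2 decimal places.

Periodic yield y = 0.028. Modified duration first:
  t   CF        PV=CF/(1+0.028)^t    t·PV
  1        62.50        60.7977        60.7977
  2        62.50        59.1417       118.2834
  3        62.50        57.5308       172.5925
  4        62.50        55.9638       223.8554
  5        62.50        54.4395       272.1977
  6        62.50        52.9568       317.7405
  7     1,062.50       875.7439     6,130.2075
  Σ                  1,216.5743     7,295.6747
P = 1,216.5743; D_Mac = 5.99690 yrs; D_mod = 5.99690/(1+0.028) = 5.83356 yrs.
ΔP/P ≈ -D_mod · Δy = -5.83356 × (-0.021) = +0.122505 = +12.2505%.

+12.25%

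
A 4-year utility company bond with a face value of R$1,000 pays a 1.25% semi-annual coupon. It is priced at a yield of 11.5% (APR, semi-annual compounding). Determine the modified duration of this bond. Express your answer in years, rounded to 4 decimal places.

Periodic yield y = 0.0575. First find Macaulay duration:
  t   CF        PV=CF/(1+0.0575)^t    t·PV
  1         6.25         5.9102         5.9102
  2         6.25         5.5888        11.1776
  3         6.25         5.2849        15.8548
  4         6.25         4.9976        19.9903
  5         6.25         4.7258        23.6292
  6         6.25         4.4689        26.8132
  7         6.25         4.2259        29.5812
  8     1,006.25       643.3731     5,146.9846
  Σ                    678.5751     5,279.9410
P = 678.5751; Macaulay duration = 5,279.9410 / 678.5751 = 7.78092 half-year periods = 3.89046 years.
Modified duration = D_Mac / (1 + y) = 3.89046 / 1.0575 = 3.67892 years.

3.6789 years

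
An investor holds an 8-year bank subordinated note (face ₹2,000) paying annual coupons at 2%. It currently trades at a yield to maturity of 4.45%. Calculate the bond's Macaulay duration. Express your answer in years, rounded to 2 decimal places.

Periodic yield y = 0.0445. Discount each cash flow and weight by its year:
  t   CF        PV=CF/(1+0.0445)^t    t·PV
  1        40.00        38.2958        38.2958
  2        40.00        36.6643        73.3286
  3        40.00        35.1022       105.3067
  4        40.00        33.6067       134.4269
  5        40.00        32.1749       160.8747
  6        40.00        30.8042       184.8249
  7        40.00        29.4918       206.4424
  8     2,040.00     1,440.0004    11,520.0032
  Σ                  1,676.1403    12,423.5032
Price P = Σ PV = 1,676.1403.
Macaulay duration = Σ(t·PV) / P = 12,423.5032 / 1,676.1403 = 7.41197 years.

7.41 years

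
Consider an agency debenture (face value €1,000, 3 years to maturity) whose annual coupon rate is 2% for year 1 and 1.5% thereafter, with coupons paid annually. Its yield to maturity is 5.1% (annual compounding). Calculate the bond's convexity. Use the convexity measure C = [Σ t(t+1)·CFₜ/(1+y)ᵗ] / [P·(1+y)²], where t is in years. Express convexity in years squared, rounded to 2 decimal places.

With y = 0.051:
  t   CF        PV=CF/(1+0.051)^t    t·PV        t(t+1)·PV
  1        20.00        19.0295        19.0295          38.0590
  2        15.00        13.5796        27.1591          81.4774
  3     1,015.00       874.2948     2,622.8844      10,491.5376
  Σ                    906.9039     2,669.0730      10,611.0739
P = 906.9039.
Convexity = Σ t(t+1)·PV / [P·(1+y)²] = 10,611.0739 / (906.9039 × 1.104601) = 10.59236.

10.59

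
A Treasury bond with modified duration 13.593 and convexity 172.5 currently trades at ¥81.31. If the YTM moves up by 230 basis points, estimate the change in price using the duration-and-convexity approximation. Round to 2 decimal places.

-¥21.71

Duration effect: -D_mod·Δy = -13.593 × (+0.023) = -0.312639
Convexity effect: ½·C·(Δy)² = 0.5 × 172.5 × (0.023)² = +0.04562625
ΔP/P ≈ -0.312639 + 0.04562625 = -0.26701275
ΔP ≈ 81.31 × (-0.26701275) = -21.7108067025.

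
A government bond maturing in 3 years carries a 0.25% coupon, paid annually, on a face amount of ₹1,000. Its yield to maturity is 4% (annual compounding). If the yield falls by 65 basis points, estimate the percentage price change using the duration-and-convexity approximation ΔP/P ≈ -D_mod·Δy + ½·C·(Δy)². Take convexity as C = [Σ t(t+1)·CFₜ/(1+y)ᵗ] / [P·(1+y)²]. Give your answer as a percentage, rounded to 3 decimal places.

With y = 0.04:
  t   CF        PV=CF/(1+0.04)^t    t·PV        t(t+1)·PV
  1         2.50         2.4038         2.4038           4.8077
  2         2.50         2.3114         4.6228          13.8683
  3     1,002.50       891.2188     2,673.6565      10,694.6262
  Σ                    895.9341     2,680.6832      10,713.3022
P = 895.9341; D_Mac = 2.99205 yrs; D_mod = 2.87698 yrs; C = 11.05556.
Duration effect: -2.87698 × (-0.0065) = +0.018700
Convexity effect: 0.5 × 11.05556 × (-0.0065)² = +0.0002335
ΔP/P ≈ +0.018700 + 0.0002335 = +0.018934 = +1.8934%.

+1.893%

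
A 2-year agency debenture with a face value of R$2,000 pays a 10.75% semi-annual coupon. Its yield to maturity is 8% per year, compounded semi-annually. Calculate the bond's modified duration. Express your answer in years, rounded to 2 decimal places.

Periodic yield y = 0.04. First find Macaulay duration:
  t   CF        PV=CF/(1+0.04)^t    t·PV
  1       107.50       103.3654       103.3654
  2       107.50        99.3898       198.7796
  3       107.50        95.5671       286.7013
  4     2,107.50     1,801.4998     7,205.9993
  Σ                  2,099.8221     7,794.8456
P = 2,099.8221; Macaulay duration = 7,794.8456 / 2,099.8221 = 3.71215 half-year periods = 1.85607 years.
Modified duration = D_Mac / (1 + y) = 1.85607 / 1.04 = 1.78469 years.

1.78 years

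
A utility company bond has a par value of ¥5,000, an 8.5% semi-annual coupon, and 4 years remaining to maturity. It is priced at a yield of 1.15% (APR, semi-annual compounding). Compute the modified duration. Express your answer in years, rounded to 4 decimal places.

Periodic yield y = 0.00575. First find Macaulay duration:
  t   CF        PV=CF/(1+0.00575)^t    t·PV
  1       212.50       211.2851       211.2851
  2       212.50       210.0772       420.1543
  3       212.50       208.8761       626.6284
  4       212.50       207.6820       830.7278
  5       212.50       206.4946     1,032.4731
  6       212.50       205.3141     1,231.8843
  7       212.50       204.1403     1,428.9818
  8     5,212.50     4,978.8121    39,830.4970
  Σ                  6,432.6814    45,612.6318
P = 6,432.6814; Macaulay duration = 45,612.6318 / 6,432.6814 = 7.09076 half-year periods = 3.54538 years.
Modified duration = D_Mac / (1 + y) = 3.54538 / 1.00575 = 3.52511 years.

3.5251 years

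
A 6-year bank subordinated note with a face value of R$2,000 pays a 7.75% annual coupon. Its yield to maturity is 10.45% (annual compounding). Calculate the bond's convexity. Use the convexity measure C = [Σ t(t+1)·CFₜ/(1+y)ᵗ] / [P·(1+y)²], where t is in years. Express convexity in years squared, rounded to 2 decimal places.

With y = 0.1045:
  t   CF        PV=CF/(1+0.1045)^t    t·PV        t(t+1)·PV
  1       155.00       140.3350       140.3350         280.6700
  2       155.00       127.0575       254.1150         762.3449
  3       155.00       115.0362       345.1086       1,380.4344
  4       155.00       104.1523       416.6092       2,083.0458
  5       155.00        94.2981       471.4907       2,828.9440
  6     2,155.00     1,187.0061     7,122.0366      49,854.2565
  Σ                  1,767.8852     8,749.6950      57,189.6956
P = 1,767.8852.
Convexity = Σ t(t+1)·PV / [P·(1+y)²] = 57,189.6956 / (1,767.8852 × 1.219920) = 26.51748.

26.52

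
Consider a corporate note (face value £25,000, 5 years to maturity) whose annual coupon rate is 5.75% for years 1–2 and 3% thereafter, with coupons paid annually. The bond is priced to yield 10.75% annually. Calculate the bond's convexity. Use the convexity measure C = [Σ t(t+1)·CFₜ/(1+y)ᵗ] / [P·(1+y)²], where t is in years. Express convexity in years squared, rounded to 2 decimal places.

21.05

With y = 0.1075:
  t   CF        PV=CF/(1+0.1075)^t    t·PV        t(t+1)·PV
  1     1,437.50     1,297.9684     1,297.9684       2,595.9368
  2     1,437.50     1,171.9805     2,343.9610       7,031.8830
  3       750.00       552.1157     1,656.3470       6,625.3878
  4       750.00       498.5243     1,994.0972       9,970.4858
  5    25,750.00    15,454.6281    77,273.1405     463,638.8433
  Σ                 18,975.2169    84,565.5140     489,862.5366
P = 18,975.2169.
Convexity = Σ t(t+1)·PV / [P·(1+y)²] = 489,862.5366 / (18,975.2169 × 1.226556) = 21.04748.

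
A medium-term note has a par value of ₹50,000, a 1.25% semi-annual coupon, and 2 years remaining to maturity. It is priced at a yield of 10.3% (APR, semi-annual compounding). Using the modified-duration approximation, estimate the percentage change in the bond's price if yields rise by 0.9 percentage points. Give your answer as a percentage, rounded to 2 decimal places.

Periodic yield y = 0.0515. Modified duration first:
  t   CF        PV=CF/(1+0.0515)^t    t·PV
  1       312.50       297.1945       297.1945
  2       312.50       282.6386       565.2772
  3       312.50       268.7956       806.3869
  4    50,312.50    41,156.5336   164,626.1345
  Σ                 42,005.1623   166,294.9931
P = 42,005.1623; D_Mac = 3.95892 half-year periods = 1.97946 yrs; D_mod = 1.97946/(1+0.0515) = 1.88251 yrs.
ΔP/P ≈ -D_mod · Δy = -1.88251 × (+0.009) = -0.016943 = -1.6943%.

-1.69%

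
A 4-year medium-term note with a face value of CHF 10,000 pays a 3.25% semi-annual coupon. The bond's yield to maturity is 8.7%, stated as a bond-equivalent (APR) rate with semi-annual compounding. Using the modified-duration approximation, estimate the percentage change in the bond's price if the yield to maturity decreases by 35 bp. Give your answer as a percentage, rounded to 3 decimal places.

+1.259%

Periodic yield y = 0.0435. Modified duration first:
  t   CF        PV=CF/(1+0.0435)^t    t·PV
  1       162.50       155.7259       155.7259
  2       162.50       149.2342       298.4685
  3       162.50       143.0132       429.0395
  4       162.50       137.0514       548.2057
  5       162.50       131.3382       656.6911
  6       162.50       125.8632       755.1790
  7       162.50       120.6164       844.3145
  8    10,162.50     7,228.7122    57,829.6972
  Σ                  8,191.5546    61,517.3213
P = 8,191.5546; D_Mac = 7.50985 half-year periods = 3.75492 yrs; D_mod = 3.75492/(1+0.0435) = 3.59839 yrs.
ΔP/P ≈ -D_mod · Δy = -3.59839 × (-0.0035) = +0.012594 = +1.2594%.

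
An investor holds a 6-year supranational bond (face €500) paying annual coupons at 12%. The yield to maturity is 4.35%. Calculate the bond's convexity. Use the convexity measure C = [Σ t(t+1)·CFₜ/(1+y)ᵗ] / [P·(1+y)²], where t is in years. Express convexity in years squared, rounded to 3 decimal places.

28.624

With y = 0.0435:
  t   CF        PV=CF/(1+0.0435)^t    t·PV        t(t+1)·PV
  1        60.00        57.4988        57.4988         114.9976
  2        60.00        55.1019       110.2037         330.6112
  3        60.00        52.8049       158.4146         633.6583
  4        60.00        50.6036       202.4144       1,012.0721
  5        60.00        48.4941       242.4705       1,454.8233
  6       560.00       433.7438     2,602.4630      18,217.2407
  Σ                    698.2471     3,373.4650      21,763.4032
P = 698.2471.
Convexity = Σ t(t+1)·PV / [P·(1+y)²] = 21,763.4032 / (698.2471 × 1.088892) = 28.62416.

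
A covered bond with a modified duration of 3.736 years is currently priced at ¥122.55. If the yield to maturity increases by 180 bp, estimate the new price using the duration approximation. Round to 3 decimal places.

¥114.309

Duration approximation: ΔP/P ≈ -D_mod · Δy = -3.736 × (+0.018) = -0.067248.
New price ≈ 122.55 × (1 - 0.067248) = 114.3087576.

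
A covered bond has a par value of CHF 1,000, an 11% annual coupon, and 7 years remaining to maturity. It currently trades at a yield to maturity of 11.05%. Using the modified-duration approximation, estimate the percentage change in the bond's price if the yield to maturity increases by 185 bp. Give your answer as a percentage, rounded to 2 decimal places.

Periodic yield y = 0.1105. Modified duration first:
  t   CF        PV=CF/(1+0.1105)^t    t·PV
  1       110.00        99.0545        99.0545
  2       110.00        89.1981       178.3962
  3       110.00        80.3225       240.9674
  4       110.00        72.3300       289.3200
  5       110.00        65.1328       325.6641
  6       110.00        58.6518       351.9108
  7     1,110.00       532.9581     3,730.7065
  Σ                    997.6477     5,216.0193
P = 997.6477; D_Mac = 5.22832 yrs; D_mod = 5.22832/(1+0.1105) = 4.70808 yrs.
ΔP/P ≈ -D_mod · Δy = -4.70808 × (+0.0185) = -0.087099 = -8.7099%.

-8.71%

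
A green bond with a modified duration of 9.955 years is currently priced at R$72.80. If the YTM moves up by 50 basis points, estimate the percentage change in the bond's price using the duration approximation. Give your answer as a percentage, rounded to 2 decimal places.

-4.98%

Duration approximation: ΔP/P ≈ -D_mod · Δy = -9.955 × (+0.005) = -0.049775.
As a percentage: -4.9775%.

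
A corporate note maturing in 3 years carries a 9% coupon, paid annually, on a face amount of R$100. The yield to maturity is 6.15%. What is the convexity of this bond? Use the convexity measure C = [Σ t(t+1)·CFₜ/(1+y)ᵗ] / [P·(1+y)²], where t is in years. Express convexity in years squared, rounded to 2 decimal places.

9.56

With y = 0.0615:
  t   CF        PV=CF/(1+0.0615)^t    t·PV        t(t+1)·PV
  1         9.00         8.4786         8.4786          16.9571
  2         9.00         7.9873        15.9747          47.9241
  3       109.00        91.1311       273.3932       1,093.5729
  Σ                    107.5970       297.8465       1,158.4541
P = 107.5970.
Convexity = Σ t(t+1)·PV / [P·(1+y)²] = 1,158.4541 / (107.5970 × 1.126782) = 9.55518.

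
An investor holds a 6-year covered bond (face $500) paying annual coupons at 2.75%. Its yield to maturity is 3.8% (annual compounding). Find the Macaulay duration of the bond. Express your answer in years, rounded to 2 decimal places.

5.60 years

Periodic yield y = 0.038. Discount each cash flow and weight by its year:
  t   CF        PV=CF/(1+0.038)^t    t·PV
  1        13.75        13.2466        13.2466
  2        13.75        12.7617        25.5234
  3        13.75        12.2945        36.8835
  4        13.75        11.8444        47.3776
  5        13.75        11.4108        57.0540
  6       513.75       410.7407     2,464.4441
  Σ                    472.2987     2,644.5291
Price P = Σ PV = 472.2987.
Macaulay duration = Σ(t·PV) / P = 2,644.5291 / 472.2987 = 5.59927 years.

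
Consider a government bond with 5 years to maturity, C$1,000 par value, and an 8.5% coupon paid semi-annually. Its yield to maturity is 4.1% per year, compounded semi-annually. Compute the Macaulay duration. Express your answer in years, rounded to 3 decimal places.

Periodic yield y = 0.0205. Discount each cash flow and weight by its period:
  t   CF        PV=CF/(1+0.0205)^t    t·PV
  1        42.50        41.6463        41.6463
  2        42.50        40.8097        81.6193
  3        42.50        39.9899       119.9696
  4        42.50        39.1865       156.7462
  5        42.50        38.3994       191.9968
  6        42.50        37.6280       225.7679
  7        42.50        36.8721       258.1047
  8        42.50        36.1314       289.0512
  9        42.50        35.4056       318.6503
  10    1,042.50       851.0322     8,510.3216
  Σ                  1,197.1009    10,193.8738
Price P = Σ PV = 1,197.1009.
Macaulay duration = Σ(t·PV) / P = 10,193.8738 / 1,197.1009 = 8.51547 half-year periods.
In years: 8.51547 / 2 = 4.25773 years.

4.258 years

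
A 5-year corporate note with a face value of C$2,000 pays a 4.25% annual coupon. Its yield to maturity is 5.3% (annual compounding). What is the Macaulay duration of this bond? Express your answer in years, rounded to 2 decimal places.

4.60 years

Periodic yield y = 0.053. Discount each cash flow and weight by its year:
  t   CF        PV=CF/(1+0.053)^t    t·PV
  1        85.00        80.7217        80.7217
  2        85.00        76.6588       153.3177
  3        85.00        72.8004       218.4012
  4        85.00        69.1362       276.5448
  5     2,085.00     1,610.5129     8,052.5644
  Σ                  1,909.8301     8,781.5498
Price P = Σ PV = 1,909.8301.
Macaulay duration = Σ(t·PV) / P = 8,781.5498 / 1,909.8301 = 4.59808 years.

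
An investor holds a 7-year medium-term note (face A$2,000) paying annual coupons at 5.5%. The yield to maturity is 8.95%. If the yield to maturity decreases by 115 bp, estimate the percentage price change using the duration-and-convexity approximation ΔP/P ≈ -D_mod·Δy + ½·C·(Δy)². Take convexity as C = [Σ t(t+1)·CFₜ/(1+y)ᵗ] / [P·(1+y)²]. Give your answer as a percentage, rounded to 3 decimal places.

+6.452%

With y = 0.0895:
  t   CF        PV=CF/(1+0.0895)^t    t·PV        t(t+1)·PV
  1       110.00       100.9637       100.9637         201.9275
  2       110.00        92.6698       185.3396         556.0188
  3       110.00        85.0572       255.1715       1,020.6862
  4       110.00        78.0699       312.2797       1,561.3984
  5       110.00        71.6567       358.2833       2,149.6996
  6       110.00        65.7702       394.6213       2,762.3491
  7     2,110.00     1,157.9553     8,105.6874      64,845.4995
  Σ                  1,652.1429     9,712.3466      73,097.5791
P = 1,652.1429; D_Mac = 5.87864 yrs; D_mod = 5.39572 yrs; C = 37.27356.
Duration effect: -5.39572 × (-0.0115) = +0.062051
Convexity effect: 0.5 × 37.27356 × (-0.0115)² = +0.0024647
ΔP/P ≈ +0.062051 + 0.0024647 = +0.064515 = +6.4515%.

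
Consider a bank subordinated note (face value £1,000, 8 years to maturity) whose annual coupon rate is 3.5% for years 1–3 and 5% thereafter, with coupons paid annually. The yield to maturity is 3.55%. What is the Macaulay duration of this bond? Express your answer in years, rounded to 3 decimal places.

7.045 years

Periodic yield y = 0.0355. Discount each cash flow and weight by its year:
  t   CF        PV=CF/(1+0.0355)^t    t·PV
  1        35.00        33.8001        33.8001
  2        35.00        32.6413        65.2827
  3        35.00        31.5223        94.5669
  4        50.00        43.4880       173.9521
  5        50.00        41.9971       209.9856
  6        50.00        40.5573       243.3440
  7        50.00        39.1669       274.1684
  8     1,050.00       794.3072     6,354.4572
  Σ                  1,057.4802     7,449.5568
Price P = Σ PV = 1,057.4802.
Macaulay duration = Σ(t·PV) / P = 7,449.5568 / 1,057.4802 = 7.04463 years.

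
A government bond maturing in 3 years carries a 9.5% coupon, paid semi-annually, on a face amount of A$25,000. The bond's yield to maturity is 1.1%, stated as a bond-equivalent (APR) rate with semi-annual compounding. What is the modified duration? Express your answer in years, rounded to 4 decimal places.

Periodic yield y = 0.0055. First find Macaulay duration:
  t   CF        PV=CF/(1+0.0055)^t    t·PV
  1     1,187.50     1,181.0045     1,181.0045
  2     1,187.50     1,174.5445     2,349.0890
  3     1,187.50     1,168.1198     3,504.3595
  4     1,187.50     1,161.7303     4,646.9212
  5     1,187.50     1,155.3757     5,776.8787
  6    26,187.50    25,339.7071   152,038.2426
  Σ                 31,180.4819   169,496.4955
P = 31,180.4819; Macaulay duration = 169,496.4955 / 31,180.4819 = 5.43598 half-year periods = 2.71799 years.
Modified duration = D_Mac / (1 + y) = 2.71799 / 1.0055 = 2.70312 years.

2.7031 years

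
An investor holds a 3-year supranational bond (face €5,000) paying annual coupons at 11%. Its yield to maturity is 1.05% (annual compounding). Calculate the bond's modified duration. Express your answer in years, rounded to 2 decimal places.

2.72 years

Periodic yield y = 0.0105. First find Macaulay duration:
  t   CF        PV=CF/(1+0.0105)^t    t·PV
  1       550.00       544.2850       544.2850
  2       550.00       538.6294     1,077.2588
  3     5,550.00     5,378.7831    16,136.3492
  Σ                  6,461.6975    17,757.8930
P = 6,461.6975; Macaulay duration = 17,757.8930 / 6,461.6975 = 2.74818 years.
Modified duration = D_Mac / (1 + y) = 2.74818 / 1.0105 = 2.71962 years.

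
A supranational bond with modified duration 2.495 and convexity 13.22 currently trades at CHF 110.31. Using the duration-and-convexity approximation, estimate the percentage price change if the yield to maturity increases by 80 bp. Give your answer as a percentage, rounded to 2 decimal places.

Duration effect: -D_mod·Δy = -2.495 × (+0.008) = -0.019960
Convexity effect: ½·C·(Δy)² = 0.5 × 13.22 × (0.008)² = +0.00042304
ΔP/P ≈ -0.019960 + 0.00042304 = -0.01953696
= -1.953696%.

-1.95%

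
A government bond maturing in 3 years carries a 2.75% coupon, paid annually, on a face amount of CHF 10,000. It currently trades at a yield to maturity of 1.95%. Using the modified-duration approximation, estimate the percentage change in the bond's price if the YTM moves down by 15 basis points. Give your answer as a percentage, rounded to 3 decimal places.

Periodic yield y = 0.0195. Modified duration first:
  t   CF        PV=CF/(1+0.0195)^t    t·PV
  1       275.00       269.7401       269.7401
  2       275.00       264.5807       529.1615
  3    10,275.00     9,696.6147    29,089.8442
  Σ                 10,230.9355    29,888.7457
P = 10,230.9355; D_Mac = 2.92141 yrs; D_mod = 2.92141/(1+0.0195) = 2.86553 yrs.
ΔP/P ≈ -D_mod · Δy = -2.86553 × (-0.0015) = +0.004298 = +0.4298%.

+0.430%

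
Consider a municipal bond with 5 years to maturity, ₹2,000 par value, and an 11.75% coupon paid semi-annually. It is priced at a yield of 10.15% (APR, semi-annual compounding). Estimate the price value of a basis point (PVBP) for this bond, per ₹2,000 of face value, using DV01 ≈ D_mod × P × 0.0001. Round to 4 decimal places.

₹0.7992

Periodic yield y = 0.05075.
  t   CF        PV=CF/(1+0.05075)^t    t·PV
  1       117.50       111.8249       111.8249
  2       117.50       106.4239       212.8478
  3       117.50       101.2837       303.8512
  4       117.50        96.3918       385.5674
  5       117.50        91.7362       458.6811
  6       117.50        87.3055       523.8328
  7       117.50        83.0887       581.6210
  8       117.50        79.0756       632.6051
  9       117.50        75.2564       677.3073
  10    2,117.50     1,290.7123    12,907.1225
  Σ                  2,123.0990    16,795.2611
P = 2,123.0990; D_Mac = 7.91073 half-year periods = 3.95536 yrs; D_mod = 3.76433 yrs.
DV01 ≈ 3.76433 × 2,123.0990 × 0.0001 = 0.799203.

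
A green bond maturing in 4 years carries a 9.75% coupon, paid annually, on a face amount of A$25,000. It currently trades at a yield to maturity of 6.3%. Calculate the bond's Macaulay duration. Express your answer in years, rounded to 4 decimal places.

3.5272 years

Periodic yield y = 0.063. Discount each cash flow and weight by its year:
  t   CF        PV=CF/(1+0.063)^t    t·PV
  1     2,437.50     2,293.0386     2,293.0386
  2     2,437.50     2,157.1388     4,314.2776
  3     2,437.50     2,029.2933     6,087.8800
  4    27,437.50    21,488.7661    85,955.0646
  Σ                 27,968.2369    98,650.2608
Price P = Σ PV = 27,968.2369.
Macaulay duration = Σ(t·PV) / P = 98,650.2608 / 27,968.2369 = 3.52722 years.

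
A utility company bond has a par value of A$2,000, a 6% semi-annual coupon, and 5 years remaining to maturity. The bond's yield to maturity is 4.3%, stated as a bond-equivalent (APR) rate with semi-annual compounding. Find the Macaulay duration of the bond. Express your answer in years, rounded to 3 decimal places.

4.419 years

Periodic yield y = 0.0215. Discount each cash flow and weight by its period:
  t   CF        PV=CF/(1+0.0215)^t    t·PV
  1        60.00        58.7372        58.7372
  2        60.00        57.5009       115.0018
  3        60.00        56.2906       168.8719
  4        60.00        55.1059       220.4234
  5        60.00        53.9460       269.7301
  6        60.00        52.8106       316.8635
  7        60.00        51.6991       361.8934
  8        60.00        50.6109       404.8874
  9        60.00        49.5457       445.9112
  10    2,060.00     1,665.2656    16,652.6560
  Σ                  2,151.5124    19,014.9760
Price P = Σ PV = 2,151.5124.
Macaulay duration = Σ(t·PV) / P = 19,014.9760 / 2,151.5124 = 8.83796 half-year periods.
In years: 8.83796 / 2 = 4.41898 years.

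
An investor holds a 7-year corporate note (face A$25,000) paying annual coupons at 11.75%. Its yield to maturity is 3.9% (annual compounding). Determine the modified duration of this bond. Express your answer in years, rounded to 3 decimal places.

Periodic yield y = 0.039. First find Macaulay duration:
  t   CF        PV=CF/(1+0.039)^t    t·PV
  1     2,937.50     2,827.2377     2,827.2377
  2     2,937.50     2,721.1143     5,442.2285
  3     2,937.50     2,618.9743     7,856.9228
  4     2,937.50     2,520.6682    10,082.6729
  5     2,937.50     2,426.0522    12,130.2609
  6     2,937.50     2,334.9877    14,009.9260
  7    27,937.50    21,373.6507   149,615.5549
  Σ                 36,822.6850   201,964.8037
P = 36,822.6850; Macaulay duration = 201,964.8037 / 36,822.6850 = 5.48479 years.
Modified duration = D_Mac / (1 + y) = 5.48479 / 1.039 = 5.27892 years.

5.279 years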